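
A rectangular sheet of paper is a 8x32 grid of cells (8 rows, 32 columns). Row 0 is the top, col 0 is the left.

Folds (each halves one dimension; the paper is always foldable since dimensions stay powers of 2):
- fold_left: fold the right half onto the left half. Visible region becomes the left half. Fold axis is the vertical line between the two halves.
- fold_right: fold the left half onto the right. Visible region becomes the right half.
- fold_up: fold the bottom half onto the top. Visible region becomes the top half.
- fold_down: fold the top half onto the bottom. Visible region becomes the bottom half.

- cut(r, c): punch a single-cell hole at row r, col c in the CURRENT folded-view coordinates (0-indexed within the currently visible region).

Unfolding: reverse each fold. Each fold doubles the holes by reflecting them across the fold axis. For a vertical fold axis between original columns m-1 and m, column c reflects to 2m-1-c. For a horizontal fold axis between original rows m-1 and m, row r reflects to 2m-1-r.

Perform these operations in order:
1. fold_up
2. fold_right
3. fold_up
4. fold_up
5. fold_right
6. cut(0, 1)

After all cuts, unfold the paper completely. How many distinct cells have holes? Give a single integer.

Op 1 fold_up: fold axis h@4; visible region now rows[0,4) x cols[0,32) = 4x32
Op 2 fold_right: fold axis v@16; visible region now rows[0,4) x cols[16,32) = 4x16
Op 3 fold_up: fold axis h@2; visible region now rows[0,2) x cols[16,32) = 2x16
Op 4 fold_up: fold axis h@1; visible region now rows[0,1) x cols[16,32) = 1x16
Op 5 fold_right: fold axis v@24; visible region now rows[0,1) x cols[24,32) = 1x8
Op 6 cut(0, 1): punch at orig (0,25); cuts so far [(0, 25)]; region rows[0,1) x cols[24,32) = 1x8
Unfold 1 (reflect across v@24): 2 holes -> [(0, 22), (0, 25)]
Unfold 2 (reflect across h@1): 4 holes -> [(0, 22), (0, 25), (1, 22), (1, 25)]
Unfold 3 (reflect across h@2): 8 holes -> [(0, 22), (0, 25), (1, 22), (1, 25), (2, 22), (2, 25), (3, 22), (3, 25)]
Unfold 4 (reflect across v@16): 16 holes -> [(0, 6), (0, 9), (0, 22), (0, 25), (1, 6), (1, 9), (1, 22), (1, 25), (2, 6), (2, 9), (2, 22), (2, 25), (3, 6), (3, 9), (3, 22), (3, 25)]
Unfold 5 (reflect across h@4): 32 holes -> [(0, 6), (0, 9), (0, 22), (0, 25), (1, 6), (1, 9), (1, 22), (1, 25), (2, 6), (2, 9), (2, 22), (2, 25), (3, 6), (3, 9), (3, 22), (3, 25), (4, 6), (4, 9), (4, 22), (4, 25), (5, 6), (5, 9), (5, 22), (5, 25), (6, 6), (6, 9), (6, 22), (6, 25), (7, 6), (7, 9), (7, 22), (7, 25)]

Answer: 32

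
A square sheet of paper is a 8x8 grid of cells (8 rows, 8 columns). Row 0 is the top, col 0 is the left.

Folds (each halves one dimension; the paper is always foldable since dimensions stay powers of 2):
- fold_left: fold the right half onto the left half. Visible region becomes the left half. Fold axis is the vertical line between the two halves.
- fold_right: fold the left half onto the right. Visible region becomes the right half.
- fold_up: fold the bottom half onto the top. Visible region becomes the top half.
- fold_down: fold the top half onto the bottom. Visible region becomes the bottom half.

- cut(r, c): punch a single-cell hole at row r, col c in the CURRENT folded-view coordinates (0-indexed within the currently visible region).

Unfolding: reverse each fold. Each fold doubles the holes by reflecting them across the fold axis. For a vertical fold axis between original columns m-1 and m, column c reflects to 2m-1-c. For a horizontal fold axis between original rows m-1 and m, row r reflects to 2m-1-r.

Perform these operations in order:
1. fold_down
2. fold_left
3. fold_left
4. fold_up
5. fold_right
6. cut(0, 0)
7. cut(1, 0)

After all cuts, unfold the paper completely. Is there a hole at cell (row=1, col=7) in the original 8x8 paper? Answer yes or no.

Op 1 fold_down: fold axis h@4; visible region now rows[4,8) x cols[0,8) = 4x8
Op 2 fold_left: fold axis v@4; visible region now rows[4,8) x cols[0,4) = 4x4
Op 3 fold_left: fold axis v@2; visible region now rows[4,8) x cols[0,2) = 4x2
Op 4 fold_up: fold axis h@6; visible region now rows[4,6) x cols[0,2) = 2x2
Op 5 fold_right: fold axis v@1; visible region now rows[4,6) x cols[1,2) = 2x1
Op 6 cut(0, 0): punch at orig (4,1); cuts so far [(4, 1)]; region rows[4,6) x cols[1,2) = 2x1
Op 7 cut(1, 0): punch at orig (5,1); cuts so far [(4, 1), (5, 1)]; region rows[4,6) x cols[1,2) = 2x1
Unfold 1 (reflect across v@1): 4 holes -> [(4, 0), (4, 1), (5, 0), (5, 1)]
Unfold 2 (reflect across h@6): 8 holes -> [(4, 0), (4, 1), (5, 0), (5, 1), (6, 0), (6, 1), (7, 0), (7, 1)]
Unfold 3 (reflect across v@2): 16 holes -> [(4, 0), (4, 1), (4, 2), (4, 3), (5, 0), (5, 1), (5, 2), (5, 3), (6, 0), (6, 1), (6, 2), (6, 3), (7, 0), (7, 1), (7, 2), (7, 3)]
Unfold 4 (reflect across v@4): 32 holes -> [(4, 0), (4, 1), (4, 2), (4, 3), (4, 4), (4, 5), (4, 6), (4, 7), (5, 0), (5, 1), (5, 2), (5, 3), (5, 4), (5, 5), (5, 6), (5, 7), (6, 0), (6, 1), (6, 2), (6, 3), (6, 4), (6, 5), (6, 6), (6, 7), (7, 0), (7, 1), (7, 2), (7, 3), (7, 4), (7, 5), (7, 6), (7, 7)]
Unfold 5 (reflect across h@4): 64 holes -> [(0, 0), (0, 1), (0, 2), (0, 3), (0, 4), (0, 5), (0, 6), (0, 7), (1, 0), (1, 1), (1, 2), (1, 3), (1, 4), (1, 5), (1, 6), (1, 7), (2, 0), (2, 1), (2, 2), (2, 3), (2, 4), (2, 5), (2, 6), (2, 7), (3, 0), (3, 1), (3, 2), (3, 3), (3, 4), (3, 5), (3, 6), (3, 7), (4, 0), (4, 1), (4, 2), (4, 3), (4, 4), (4, 5), (4, 6), (4, 7), (5, 0), (5, 1), (5, 2), (5, 3), (5, 4), (5, 5), (5, 6), (5, 7), (6, 0), (6, 1), (6, 2), (6, 3), (6, 4), (6, 5), (6, 6), (6, 7), (7, 0), (7, 1), (7, 2), (7, 3), (7, 4), (7, 5), (7, 6), (7, 7)]
Holes: [(0, 0), (0, 1), (0, 2), (0, 3), (0, 4), (0, 5), (0, 6), (0, 7), (1, 0), (1, 1), (1, 2), (1, 3), (1, 4), (1, 5), (1, 6), (1, 7), (2, 0), (2, 1), (2, 2), (2, 3), (2, 4), (2, 5), (2, 6), (2, 7), (3, 0), (3, 1), (3, 2), (3, 3), (3, 4), (3, 5), (3, 6), (3, 7), (4, 0), (4, 1), (4, 2), (4, 3), (4, 4), (4, 5), (4, 6), (4, 7), (5, 0), (5, 1), (5, 2), (5, 3), (5, 4), (5, 5), (5, 6), (5, 7), (6, 0), (6, 1), (6, 2), (6, 3), (6, 4), (6, 5), (6, 6), (6, 7), (7, 0), (7, 1), (7, 2), (7, 3), (7, 4), (7, 5), (7, 6), (7, 7)]

Answer: yes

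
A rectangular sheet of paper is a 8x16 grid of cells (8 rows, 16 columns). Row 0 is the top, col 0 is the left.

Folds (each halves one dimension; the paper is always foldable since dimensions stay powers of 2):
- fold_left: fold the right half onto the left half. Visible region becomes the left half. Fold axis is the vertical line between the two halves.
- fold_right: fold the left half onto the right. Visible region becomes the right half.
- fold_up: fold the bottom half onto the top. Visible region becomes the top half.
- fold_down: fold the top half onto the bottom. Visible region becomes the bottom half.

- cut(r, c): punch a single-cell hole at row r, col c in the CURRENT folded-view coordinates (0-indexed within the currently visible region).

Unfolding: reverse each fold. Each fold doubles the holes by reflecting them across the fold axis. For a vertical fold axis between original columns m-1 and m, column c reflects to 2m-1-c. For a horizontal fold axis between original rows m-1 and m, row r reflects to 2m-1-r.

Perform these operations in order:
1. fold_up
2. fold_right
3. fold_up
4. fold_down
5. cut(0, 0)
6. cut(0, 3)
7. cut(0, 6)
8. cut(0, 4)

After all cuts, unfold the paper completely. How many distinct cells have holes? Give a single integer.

Answer: 64

Derivation:
Op 1 fold_up: fold axis h@4; visible region now rows[0,4) x cols[0,16) = 4x16
Op 2 fold_right: fold axis v@8; visible region now rows[0,4) x cols[8,16) = 4x8
Op 3 fold_up: fold axis h@2; visible region now rows[0,2) x cols[8,16) = 2x8
Op 4 fold_down: fold axis h@1; visible region now rows[1,2) x cols[8,16) = 1x8
Op 5 cut(0, 0): punch at orig (1,8); cuts so far [(1, 8)]; region rows[1,2) x cols[8,16) = 1x8
Op 6 cut(0, 3): punch at orig (1,11); cuts so far [(1, 8), (1, 11)]; region rows[1,2) x cols[8,16) = 1x8
Op 7 cut(0, 6): punch at orig (1,14); cuts so far [(1, 8), (1, 11), (1, 14)]; region rows[1,2) x cols[8,16) = 1x8
Op 8 cut(0, 4): punch at orig (1,12); cuts so far [(1, 8), (1, 11), (1, 12), (1, 14)]; region rows[1,2) x cols[8,16) = 1x8
Unfold 1 (reflect across h@1): 8 holes -> [(0, 8), (0, 11), (0, 12), (0, 14), (1, 8), (1, 11), (1, 12), (1, 14)]
Unfold 2 (reflect across h@2): 16 holes -> [(0, 8), (0, 11), (0, 12), (0, 14), (1, 8), (1, 11), (1, 12), (1, 14), (2, 8), (2, 11), (2, 12), (2, 14), (3, 8), (3, 11), (3, 12), (3, 14)]
Unfold 3 (reflect across v@8): 32 holes -> [(0, 1), (0, 3), (0, 4), (0, 7), (0, 8), (0, 11), (0, 12), (0, 14), (1, 1), (1, 3), (1, 4), (1, 7), (1, 8), (1, 11), (1, 12), (1, 14), (2, 1), (2, 3), (2, 4), (2, 7), (2, 8), (2, 11), (2, 12), (2, 14), (3, 1), (3, 3), (3, 4), (3, 7), (3, 8), (3, 11), (3, 12), (3, 14)]
Unfold 4 (reflect across h@4): 64 holes -> [(0, 1), (0, 3), (0, 4), (0, 7), (0, 8), (0, 11), (0, 12), (0, 14), (1, 1), (1, 3), (1, 4), (1, 7), (1, 8), (1, 11), (1, 12), (1, 14), (2, 1), (2, 3), (2, 4), (2, 7), (2, 8), (2, 11), (2, 12), (2, 14), (3, 1), (3, 3), (3, 4), (3, 7), (3, 8), (3, 11), (3, 12), (3, 14), (4, 1), (4, 3), (4, 4), (4, 7), (4, 8), (4, 11), (4, 12), (4, 14), (5, 1), (5, 3), (5, 4), (5, 7), (5, 8), (5, 11), (5, 12), (5, 14), (6, 1), (6, 3), (6, 4), (6, 7), (6, 8), (6, 11), (6, 12), (6, 14), (7, 1), (7, 3), (7, 4), (7, 7), (7, 8), (7, 11), (7, 12), (7, 14)]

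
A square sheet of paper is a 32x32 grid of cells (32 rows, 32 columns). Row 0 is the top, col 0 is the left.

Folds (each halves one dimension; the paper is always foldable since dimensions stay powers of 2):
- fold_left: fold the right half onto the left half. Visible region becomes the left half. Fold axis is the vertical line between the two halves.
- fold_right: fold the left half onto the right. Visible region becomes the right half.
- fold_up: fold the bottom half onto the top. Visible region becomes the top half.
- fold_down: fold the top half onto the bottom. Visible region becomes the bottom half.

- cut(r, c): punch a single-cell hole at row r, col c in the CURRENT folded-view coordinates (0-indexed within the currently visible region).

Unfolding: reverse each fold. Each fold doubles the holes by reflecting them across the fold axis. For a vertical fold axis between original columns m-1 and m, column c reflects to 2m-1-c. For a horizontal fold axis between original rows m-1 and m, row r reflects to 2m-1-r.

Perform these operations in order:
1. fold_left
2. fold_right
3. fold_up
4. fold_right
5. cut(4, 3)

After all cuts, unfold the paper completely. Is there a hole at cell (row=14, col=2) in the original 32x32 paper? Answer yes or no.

Op 1 fold_left: fold axis v@16; visible region now rows[0,32) x cols[0,16) = 32x16
Op 2 fold_right: fold axis v@8; visible region now rows[0,32) x cols[8,16) = 32x8
Op 3 fold_up: fold axis h@16; visible region now rows[0,16) x cols[8,16) = 16x8
Op 4 fold_right: fold axis v@12; visible region now rows[0,16) x cols[12,16) = 16x4
Op 5 cut(4, 3): punch at orig (4,15); cuts so far [(4, 15)]; region rows[0,16) x cols[12,16) = 16x4
Unfold 1 (reflect across v@12): 2 holes -> [(4, 8), (4, 15)]
Unfold 2 (reflect across h@16): 4 holes -> [(4, 8), (4, 15), (27, 8), (27, 15)]
Unfold 3 (reflect across v@8): 8 holes -> [(4, 0), (4, 7), (4, 8), (4, 15), (27, 0), (27, 7), (27, 8), (27, 15)]
Unfold 4 (reflect across v@16): 16 holes -> [(4, 0), (4, 7), (4, 8), (4, 15), (4, 16), (4, 23), (4, 24), (4, 31), (27, 0), (27, 7), (27, 8), (27, 15), (27, 16), (27, 23), (27, 24), (27, 31)]
Holes: [(4, 0), (4, 7), (4, 8), (4, 15), (4, 16), (4, 23), (4, 24), (4, 31), (27, 0), (27, 7), (27, 8), (27, 15), (27, 16), (27, 23), (27, 24), (27, 31)]

Answer: no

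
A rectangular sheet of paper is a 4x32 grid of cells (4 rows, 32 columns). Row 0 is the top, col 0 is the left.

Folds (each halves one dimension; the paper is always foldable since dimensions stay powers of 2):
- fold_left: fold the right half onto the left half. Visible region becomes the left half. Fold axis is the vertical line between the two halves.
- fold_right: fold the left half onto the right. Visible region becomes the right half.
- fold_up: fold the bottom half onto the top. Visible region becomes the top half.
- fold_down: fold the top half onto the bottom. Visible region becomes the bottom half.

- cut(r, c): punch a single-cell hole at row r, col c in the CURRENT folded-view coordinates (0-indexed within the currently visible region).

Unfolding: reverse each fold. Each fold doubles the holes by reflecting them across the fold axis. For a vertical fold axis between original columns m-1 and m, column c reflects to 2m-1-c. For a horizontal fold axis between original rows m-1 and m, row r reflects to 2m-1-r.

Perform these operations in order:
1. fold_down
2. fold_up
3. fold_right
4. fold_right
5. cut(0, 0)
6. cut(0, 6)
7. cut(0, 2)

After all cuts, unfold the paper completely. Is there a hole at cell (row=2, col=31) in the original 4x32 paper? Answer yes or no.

Op 1 fold_down: fold axis h@2; visible region now rows[2,4) x cols[0,32) = 2x32
Op 2 fold_up: fold axis h@3; visible region now rows[2,3) x cols[0,32) = 1x32
Op 3 fold_right: fold axis v@16; visible region now rows[2,3) x cols[16,32) = 1x16
Op 4 fold_right: fold axis v@24; visible region now rows[2,3) x cols[24,32) = 1x8
Op 5 cut(0, 0): punch at orig (2,24); cuts so far [(2, 24)]; region rows[2,3) x cols[24,32) = 1x8
Op 6 cut(0, 6): punch at orig (2,30); cuts so far [(2, 24), (2, 30)]; region rows[2,3) x cols[24,32) = 1x8
Op 7 cut(0, 2): punch at orig (2,26); cuts so far [(2, 24), (2, 26), (2, 30)]; region rows[2,3) x cols[24,32) = 1x8
Unfold 1 (reflect across v@24): 6 holes -> [(2, 17), (2, 21), (2, 23), (2, 24), (2, 26), (2, 30)]
Unfold 2 (reflect across v@16): 12 holes -> [(2, 1), (2, 5), (2, 7), (2, 8), (2, 10), (2, 14), (2, 17), (2, 21), (2, 23), (2, 24), (2, 26), (2, 30)]
Unfold 3 (reflect across h@3): 24 holes -> [(2, 1), (2, 5), (2, 7), (2, 8), (2, 10), (2, 14), (2, 17), (2, 21), (2, 23), (2, 24), (2, 26), (2, 30), (3, 1), (3, 5), (3, 7), (3, 8), (3, 10), (3, 14), (3, 17), (3, 21), (3, 23), (3, 24), (3, 26), (3, 30)]
Unfold 4 (reflect across h@2): 48 holes -> [(0, 1), (0, 5), (0, 7), (0, 8), (0, 10), (0, 14), (0, 17), (0, 21), (0, 23), (0, 24), (0, 26), (0, 30), (1, 1), (1, 5), (1, 7), (1, 8), (1, 10), (1, 14), (1, 17), (1, 21), (1, 23), (1, 24), (1, 26), (1, 30), (2, 1), (2, 5), (2, 7), (2, 8), (2, 10), (2, 14), (2, 17), (2, 21), (2, 23), (2, 24), (2, 26), (2, 30), (3, 1), (3, 5), (3, 7), (3, 8), (3, 10), (3, 14), (3, 17), (3, 21), (3, 23), (3, 24), (3, 26), (3, 30)]
Holes: [(0, 1), (0, 5), (0, 7), (0, 8), (0, 10), (0, 14), (0, 17), (0, 21), (0, 23), (0, 24), (0, 26), (0, 30), (1, 1), (1, 5), (1, 7), (1, 8), (1, 10), (1, 14), (1, 17), (1, 21), (1, 23), (1, 24), (1, 26), (1, 30), (2, 1), (2, 5), (2, 7), (2, 8), (2, 10), (2, 14), (2, 17), (2, 21), (2, 23), (2, 24), (2, 26), (2, 30), (3, 1), (3, 5), (3, 7), (3, 8), (3, 10), (3, 14), (3, 17), (3, 21), (3, 23), (3, 24), (3, 26), (3, 30)]

Answer: no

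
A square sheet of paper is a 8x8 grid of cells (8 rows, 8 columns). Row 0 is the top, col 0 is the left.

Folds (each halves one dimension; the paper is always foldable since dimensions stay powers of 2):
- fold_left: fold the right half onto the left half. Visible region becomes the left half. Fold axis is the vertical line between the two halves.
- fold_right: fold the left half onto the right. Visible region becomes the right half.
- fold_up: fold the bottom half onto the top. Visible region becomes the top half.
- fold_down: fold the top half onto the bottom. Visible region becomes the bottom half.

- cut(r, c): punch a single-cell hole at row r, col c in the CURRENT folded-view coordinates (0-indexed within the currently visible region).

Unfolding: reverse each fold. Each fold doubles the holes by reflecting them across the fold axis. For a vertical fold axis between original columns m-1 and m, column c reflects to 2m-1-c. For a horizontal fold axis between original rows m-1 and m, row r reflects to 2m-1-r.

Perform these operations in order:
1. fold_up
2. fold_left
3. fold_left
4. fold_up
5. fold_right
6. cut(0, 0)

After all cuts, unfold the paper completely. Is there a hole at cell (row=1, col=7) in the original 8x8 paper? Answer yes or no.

Op 1 fold_up: fold axis h@4; visible region now rows[0,4) x cols[0,8) = 4x8
Op 2 fold_left: fold axis v@4; visible region now rows[0,4) x cols[0,4) = 4x4
Op 3 fold_left: fold axis v@2; visible region now rows[0,4) x cols[0,2) = 4x2
Op 4 fold_up: fold axis h@2; visible region now rows[0,2) x cols[0,2) = 2x2
Op 5 fold_right: fold axis v@1; visible region now rows[0,2) x cols[1,2) = 2x1
Op 6 cut(0, 0): punch at orig (0,1); cuts so far [(0, 1)]; region rows[0,2) x cols[1,2) = 2x1
Unfold 1 (reflect across v@1): 2 holes -> [(0, 0), (0, 1)]
Unfold 2 (reflect across h@2): 4 holes -> [(0, 0), (0, 1), (3, 0), (3, 1)]
Unfold 3 (reflect across v@2): 8 holes -> [(0, 0), (0, 1), (0, 2), (0, 3), (3, 0), (3, 1), (3, 2), (3, 3)]
Unfold 4 (reflect across v@4): 16 holes -> [(0, 0), (0, 1), (0, 2), (0, 3), (0, 4), (0, 5), (0, 6), (0, 7), (3, 0), (3, 1), (3, 2), (3, 3), (3, 4), (3, 5), (3, 6), (3, 7)]
Unfold 5 (reflect across h@4): 32 holes -> [(0, 0), (0, 1), (0, 2), (0, 3), (0, 4), (0, 5), (0, 6), (0, 7), (3, 0), (3, 1), (3, 2), (3, 3), (3, 4), (3, 5), (3, 6), (3, 7), (4, 0), (4, 1), (4, 2), (4, 3), (4, 4), (4, 5), (4, 6), (4, 7), (7, 0), (7, 1), (7, 2), (7, 3), (7, 4), (7, 5), (7, 6), (7, 7)]
Holes: [(0, 0), (0, 1), (0, 2), (0, 3), (0, 4), (0, 5), (0, 6), (0, 7), (3, 0), (3, 1), (3, 2), (3, 3), (3, 4), (3, 5), (3, 6), (3, 7), (4, 0), (4, 1), (4, 2), (4, 3), (4, 4), (4, 5), (4, 6), (4, 7), (7, 0), (7, 1), (7, 2), (7, 3), (7, 4), (7, 5), (7, 6), (7, 7)]

Answer: no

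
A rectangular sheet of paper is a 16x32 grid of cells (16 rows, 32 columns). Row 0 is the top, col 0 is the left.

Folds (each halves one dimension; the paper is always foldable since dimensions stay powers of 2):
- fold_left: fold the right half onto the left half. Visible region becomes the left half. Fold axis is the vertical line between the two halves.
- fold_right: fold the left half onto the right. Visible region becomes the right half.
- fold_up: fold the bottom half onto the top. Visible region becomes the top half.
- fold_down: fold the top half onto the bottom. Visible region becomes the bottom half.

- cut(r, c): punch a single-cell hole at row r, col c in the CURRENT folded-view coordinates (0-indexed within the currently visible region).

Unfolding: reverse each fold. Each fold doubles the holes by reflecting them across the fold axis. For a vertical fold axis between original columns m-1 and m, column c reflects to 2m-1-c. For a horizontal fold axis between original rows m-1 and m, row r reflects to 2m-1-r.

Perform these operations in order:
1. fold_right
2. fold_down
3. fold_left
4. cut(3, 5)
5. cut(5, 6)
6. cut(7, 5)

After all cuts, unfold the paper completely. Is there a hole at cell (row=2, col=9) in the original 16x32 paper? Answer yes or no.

Answer: yes

Derivation:
Op 1 fold_right: fold axis v@16; visible region now rows[0,16) x cols[16,32) = 16x16
Op 2 fold_down: fold axis h@8; visible region now rows[8,16) x cols[16,32) = 8x16
Op 3 fold_left: fold axis v@24; visible region now rows[8,16) x cols[16,24) = 8x8
Op 4 cut(3, 5): punch at orig (11,21); cuts so far [(11, 21)]; region rows[8,16) x cols[16,24) = 8x8
Op 5 cut(5, 6): punch at orig (13,22); cuts so far [(11, 21), (13, 22)]; region rows[8,16) x cols[16,24) = 8x8
Op 6 cut(7, 5): punch at orig (15,21); cuts so far [(11, 21), (13, 22), (15, 21)]; region rows[8,16) x cols[16,24) = 8x8
Unfold 1 (reflect across v@24): 6 holes -> [(11, 21), (11, 26), (13, 22), (13, 25), (15, 21), (15, 26)]
Unfold 2 (reflect across h@8): 12 holes -> [(0, 21), (0, 26), (2, 22), (2, 25), (4, 21), (4, 26), (11, 21), (11, 26), (13, 22), (13, 25), (15, 21), (15, 26)]
Unfold 3 (reflect across v@16): 24 holes -> [(0, 5), (0, 10), (0, 21), (0, 26), (2, 6), (2, 9), (2, 22), (2, 25), (4, 5), (4, 10), (4, 21), (4, 26), (11, 5), (11, 10), (11, 21), (11, 26), (13, 6), (13, 9), (13, 22), (13, 25), (15, 5), (15, 10), (15, 21), (15, 26)]
Holes: [(0, 5), (0, 10), (0, 21), (0, 26), (2, 6), (2, 9), (2, 22), (2, 25), (4, 5), (4, 10), (4, 21), (4, 26), (11, 5), (11, 10), (11, 21), (11, 26), (13, 6), (13, 9), (13, 22), (13, 25), (15, 5), (15, 10), (15, 21), (15, 26)]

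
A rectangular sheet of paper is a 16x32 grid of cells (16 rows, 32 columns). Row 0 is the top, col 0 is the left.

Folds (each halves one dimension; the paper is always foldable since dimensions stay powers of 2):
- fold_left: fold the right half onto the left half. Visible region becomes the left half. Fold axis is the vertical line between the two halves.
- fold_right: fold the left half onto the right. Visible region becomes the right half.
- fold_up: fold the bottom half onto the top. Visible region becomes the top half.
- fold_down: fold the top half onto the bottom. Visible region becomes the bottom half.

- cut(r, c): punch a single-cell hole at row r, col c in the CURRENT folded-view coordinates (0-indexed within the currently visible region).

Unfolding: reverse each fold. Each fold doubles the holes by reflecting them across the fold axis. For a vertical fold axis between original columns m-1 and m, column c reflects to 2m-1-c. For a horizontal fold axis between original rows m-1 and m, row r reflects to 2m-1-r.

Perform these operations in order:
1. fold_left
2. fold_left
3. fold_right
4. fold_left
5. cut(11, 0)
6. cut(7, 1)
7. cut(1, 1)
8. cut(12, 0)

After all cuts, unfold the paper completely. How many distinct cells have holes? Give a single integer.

Op 1 fold_left: fold axis v@16; visible region now rows[0,16) x cols[0,16) = 16x16
Op 2 fold_left: fold axis v@8; visible region now rows[0,16) x cols[0,8) = 16x8
Op 3 fold_right: fold axis v@4; visible region now rows[0,16) x cols[4,8) = 16x4
Op 4 fold_left: fold axis v@6; visible region now rows[0,16) x cols[4,6) = 16x2
Op 5 cut(11, 0): punch at orig (11,4); cuts so far [(11, 4)]; region rows[0,16) x cols[4,6) = 16x2
Op 6 cut(7, 1): punch at orig (7,5); cuts so far [(7, 5), (11, 4)]; region rows[0,16) x cols[4,6) = 16x2
Op 7 cut(1, 1): punch at orig (1,5); cuts so far [(1, 5), (7, 5), (11, 4)]; region rows[0,16) x cols[4,6) = 16x2
Op 8 cut(12, 0): punch at orig (12,4); cuts so far [(1, 5), (7, 5), (11, 4), (12, 4)]; region rows[0,16) x cols[4,6) = 16x2
Unfold 1 (reflect across v@6): 8 holes -> [(1, 5), (1, 6), (7, 5), (7, 6), (11, 4), (11, 7), (12, 4), (12, 7)]
Unfold 2 (reflect across v@4): 16 holes -> [(1, 1), (1, 2), (1, 5), (1, 6), (7, 1), (7, 2), (7, 5), (7, 6), (11, 0), (11, 3), (11, 4), (11, 7), (12, 0), (12, 3), (12, 4), (12, 7)]
Unfold 3 (reflect across v@8): 32 holes -> [(1, 1), (1, 2), (1, 5), (1, 6), (1, 9), (1, 10), (1, 13), (1, 14), (7, 1), (7, 2), (7, 5), (7, 6), (7, 9), (7, 10), (7, 13), (7, 14), (11, 0), (11, 3), (11, 4), (11, 7), (11, 8), (11, 11), (11, 12), (11, 15), (12, 0), (12, 3), (12, 4), (12, 7), (12, 8), (12, 11), (12, 12), (12, 15)]
Unfold 4 (reflect across v@16): 64 holes -> [(1, 1), (1, 2), (1, 5), (1, 6), (1, 9), (1, 10), (1, 13), (1, 14), (1, 17), (1, 18), (1, 21), (1, 22), (1, 25), (1, 26), (1, 29), (1, 30), (7, 1), (7, 2), (7, 5), (7, 6), (7, 9), (7, 10), (7, 13), (7, 14), (7, 17), (7, 18), (7, 21), (7, 22), (7, 25), (7, 26), (7, 29), (7, 30), (11, 0), (11, 3), (11, 4), (11, 7), (11, 8), (11, 11), (11, 12), (11, 15), (11, 16), (11, 19), (11, 20), (11, 23), (11, 24), (11, 27), (11, 28), (11, 31), (12, 0), (12, 3), (12, 4), (12, 7), (12, 8), (12, 11), (12, 12), (12, 15), (12, 16), (12, 19), (12, 20), (12, 23), (12, 24), (12, 27), (12, 28), (12, 31)]

Answer: 64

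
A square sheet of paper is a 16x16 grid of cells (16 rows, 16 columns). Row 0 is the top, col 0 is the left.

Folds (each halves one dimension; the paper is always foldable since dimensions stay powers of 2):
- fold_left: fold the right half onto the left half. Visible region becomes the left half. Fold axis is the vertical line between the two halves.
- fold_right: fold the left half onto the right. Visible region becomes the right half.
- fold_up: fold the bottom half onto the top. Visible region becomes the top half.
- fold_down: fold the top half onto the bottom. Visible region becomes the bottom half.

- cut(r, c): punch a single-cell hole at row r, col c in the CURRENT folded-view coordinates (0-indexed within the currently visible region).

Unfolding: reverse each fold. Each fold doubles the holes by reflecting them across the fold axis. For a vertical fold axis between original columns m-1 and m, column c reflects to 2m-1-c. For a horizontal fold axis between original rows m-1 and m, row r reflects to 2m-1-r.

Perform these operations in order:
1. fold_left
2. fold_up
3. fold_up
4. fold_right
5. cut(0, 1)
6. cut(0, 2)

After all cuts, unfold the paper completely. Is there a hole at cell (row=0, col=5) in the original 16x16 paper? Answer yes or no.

Answer: yes

Derivation:
Op 1 fold_left: fold axis v@8; visible region now rows[0,16) x cols[0,8) = 16x8
Op 2 fold_up: fold axis h@8; visible region now rows[0,8) x cols[0,8) = 8x8
Op 3 fold_up: fold axis h@4; visible region now rows[0,4) x cols[0,8) = 4x8
Op 4 fold_right: fold axis v@4; visible region now rows[0,4) x cols[4,8) = 4x4
Op 5 cut(0, 1): punch at orig (0,5); cuts so far [(0, 5)]; region rows[0,4) x cols[4,8) = 4x4
Op 6 cut(0, 2): punch at orig (0,6); cuts so far [(0, 5), (0, 6)]; region rows[0,4) x cols[4,8) = 4x4
Unfold 1 (reflect across v@4): 4 holes -> [(0, 1), (0, 2), (0, 5), (0, 6)]
Unfold 2 (reflect across h@4): 8 holes -> [(0, 1), (0, 2), (0, 5), (0, 6), (7, 1), (7, 2), (7, 5), (7, 6)]
Unfold 3 (reflect across h@8): 16 holes -> [(0, 1), (0, 2), (0, 5), (0, 6), (7, 1), (7, 2), (7, 5), (7, 6), (8, 1), (8, 2), (8, 5), (8, 6), (15, 1), (15, 2), (15, 5), (15, 6)]
Unfold 4 (reflect across v@8): 32 holes -> [(0, 1), (0, 2), (0, 5), (0, 6), (0, 9), (0, 10), (0, 13), (0, 14), (7, 1), (7, 2), (7, 5), (7, 6), (7, 9), (7, 10), (7, 13), (7, 14), (8, 1), (8, 2), (8, 5), (8, 6), (8, 9), (8, 10), (8, 13), (8, 14), (15, 1), (15, 2), (15, 5), (15, 6), (15, 9), (15, 10), (15, 13), (15, 14)]
Holes: [(0, 1), (0, 2), (0, 5), (0, 6), (0, 9), (0, 10), (0, 13), (0, 14), (7, 1), (7, 2), (7, 5), (7, 6), (7, 9), (7, 10), (7, 13), (7, 14), (8, 1), (8, 2), (8, 5), (8, 6), (8, 9), (8, 10), (8, 13), (8, 14), (15, 1), (15, 2), (15, 5), (15, 6), (15, 9), (15, 10), (15, 13), (15, 14)]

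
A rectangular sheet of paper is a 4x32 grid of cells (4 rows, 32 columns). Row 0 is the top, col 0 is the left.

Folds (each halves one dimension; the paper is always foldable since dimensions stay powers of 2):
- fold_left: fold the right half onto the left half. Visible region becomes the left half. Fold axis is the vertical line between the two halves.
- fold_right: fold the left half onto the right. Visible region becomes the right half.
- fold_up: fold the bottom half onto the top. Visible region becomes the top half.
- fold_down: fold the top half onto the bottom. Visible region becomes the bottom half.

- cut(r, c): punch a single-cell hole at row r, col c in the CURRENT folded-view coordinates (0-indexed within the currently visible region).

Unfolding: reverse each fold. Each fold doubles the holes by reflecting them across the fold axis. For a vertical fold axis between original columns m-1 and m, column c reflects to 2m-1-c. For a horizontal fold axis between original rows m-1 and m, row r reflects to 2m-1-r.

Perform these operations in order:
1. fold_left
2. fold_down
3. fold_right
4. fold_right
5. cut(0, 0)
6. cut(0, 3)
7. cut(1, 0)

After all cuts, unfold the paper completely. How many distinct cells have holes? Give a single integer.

Answer: 48

Derivation:
Op 1 fold_left: fold axis v@16; visible region now rows[0,4) x cols[0,16) = 4x16
Op 2 fold_down: fold axis h@2; visible region now rows[2,4) x cols[0,16) = 2x16
Op 3 fold_right: fold axis v@8; visible region now rows[2,4) x cols[8,16) = 2x8
Op 4 fold_right: fold axis v@12; visible region now rows[2,4) x cols[12,16) = 2x4
Op 5 cut(0, 0): punch at orig (2,12); cuts so far [(2, 12)]; region rows[2,4) x cols[12,16) = 2x4
Op 6 cut(0, 3): punch at orig (2,15); cuts so far [(2, 12), (2, 15)]; region rows[2,4) x cols[12,16) = 2x4
Op 7 cut(1, 0): punch at orig (3,12); cuts so far [(2, 12), (2, 15), (3, 12)]; region rows[2,4) x cols[12,16) = 2x4
Unfold 1 (reflect across v@12): 6 holes -> [(2, 8), (2, 11), (2, 12), (2, 15), (3, 11), (3, 12)]
Unfold 2 (reflect across v@8): 12 holes -> [(2, 0), (2, 3), (2, 4), (2, 7), (2, 8), (2, 11), (2, 12), (2, 15), (3, 3), (3, 4), (3, 11), (3, 12)]
Unfold 3 (reflect across h@2): 24 holes -> [(0, 3), (0, 4), (0, 11), (0, 12), (1, 0), (1, 3), (1, 4), (1, 7), (1, 8), (1, 11), (1, 12), (1, 15), (2, 0), (2, 3), (2, 4), (2, 7), (2, 8), (2, 11), (2, 12), (2, 15), (3, 3), (3, 4), (3, 11), (3, 12)]
Unfold 4 (reflect across v@16): 48 holes -> [(0, 3), (0, 4), (0, 11), (0, 12), (0, 19), (0, 20), (0, 27), (0, 28), (1, 0), (1, 3), (1, 4), (1, 7), (1, 8), (1, 11), (1, 12), (1, 15), (1, 16), (1, 19), (1, 20), (1, 23), (1, 24), (1, 27), (1, 28), (1, 31), (2, 0), (2, 3), (2, 4), (2, 7), (2, 8), (2, 11), (2, 12), (2, 15), (2, 16), (2, 19), (2, 20), (2, 23), (2, 24), (2, 27), (2, 28), (2, 31), (3, 3), (3, 4), (3, 11), (3, 12), (3, 19), (3, 20), (3, 27), (3, 28)]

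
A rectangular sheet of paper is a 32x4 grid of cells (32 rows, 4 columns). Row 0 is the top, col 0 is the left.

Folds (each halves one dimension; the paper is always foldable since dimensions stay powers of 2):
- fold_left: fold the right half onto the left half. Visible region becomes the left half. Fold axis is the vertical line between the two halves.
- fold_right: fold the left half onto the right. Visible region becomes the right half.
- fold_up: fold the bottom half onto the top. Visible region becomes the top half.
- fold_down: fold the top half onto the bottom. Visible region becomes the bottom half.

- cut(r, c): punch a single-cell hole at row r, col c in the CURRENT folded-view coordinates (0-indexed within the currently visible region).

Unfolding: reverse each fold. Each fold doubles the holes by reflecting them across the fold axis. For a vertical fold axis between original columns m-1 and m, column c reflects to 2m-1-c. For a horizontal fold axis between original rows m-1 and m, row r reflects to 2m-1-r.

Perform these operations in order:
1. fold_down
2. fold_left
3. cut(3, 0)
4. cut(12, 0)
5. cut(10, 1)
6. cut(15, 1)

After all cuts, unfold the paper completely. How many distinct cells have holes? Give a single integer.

Op 1 fold_down: fold axis h@16; visible region now rows[16,32) x cols[0,4) = 16x4
Op 2 fold_left: fold axis v@2; visible region now rows[16,32) x cols[0,2) = 16x2
Op 3 cut(3, 0): punch at orig (19,0); cuts so far [(19, 0)]; region rows[16,32) x cols[0,2) = 16x2
Op 4 cut(12, 0): punch at orig (28,0); cuts so far [(19, 0), (28, 0)]; region rows[16,32) x cols[0,2) = 16x2
Op 5 cut(10, 1): punch at orig (26,1); cuts so far [(19, 0), (26, 1), (28, 0)]; region rows[16,32) x cols[0,2) = 16x2
Op 6 cut(15, 1): punch at orig (31,1); cuts so far [(19, 0), (26, 1), (28, 0), (31, 1)]; region rows[16,32) x cols[0,2) = 16x2
Unfold 1 (reflect across v@2): 8 holes -> [(19, 0), (19, 3), (26, 1), (26, 2), (28, 0), (28, 3), (31, 1), (31, 2)]
Unfold 2 (reflect across h@16): 16 holes -> [(0, 1), (0, 2), (3, 0), (3, 3), (5, 1), (5, 2), (12, 0), (12, 3), (19, 0), (19, 3), (26, 1), (26, 2), (28, 0), (28, 3), (31, 1), (31, 2)]

Answer: 16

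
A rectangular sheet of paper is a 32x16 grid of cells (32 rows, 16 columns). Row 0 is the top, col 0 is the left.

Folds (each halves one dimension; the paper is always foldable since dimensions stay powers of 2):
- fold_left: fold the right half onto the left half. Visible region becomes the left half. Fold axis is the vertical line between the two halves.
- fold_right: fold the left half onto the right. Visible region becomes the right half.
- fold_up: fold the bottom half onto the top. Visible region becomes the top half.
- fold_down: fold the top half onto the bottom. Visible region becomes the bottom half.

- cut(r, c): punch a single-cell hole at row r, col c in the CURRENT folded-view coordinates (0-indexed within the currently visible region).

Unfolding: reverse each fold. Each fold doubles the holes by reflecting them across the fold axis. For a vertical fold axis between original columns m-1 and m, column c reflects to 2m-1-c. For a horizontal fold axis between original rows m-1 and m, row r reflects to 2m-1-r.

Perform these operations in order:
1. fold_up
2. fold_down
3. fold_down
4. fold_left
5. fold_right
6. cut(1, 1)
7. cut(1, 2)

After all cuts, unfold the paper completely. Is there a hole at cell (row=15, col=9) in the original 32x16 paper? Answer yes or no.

Op 1 fold_up: fold axis h@16; visible region now rows[0,16) x cols[0,16) = 16x16
Op 2 fold_down: fold axis h@8; visible region now rows[8,16) x cols[0,16) = 8x16
Op 3 fold_down: fold axis h@12; visible region now rows[12,16) x cols[0,16) = 4x16
Op 4 fold_left: fold axis v@8; visible region now rows[12,16) x cols[0,8) = 4x8
Op 5 fold_right: fold axis v@4; visible region now rows[12,16) x cols[4,8) = 4x4
Op 6 cut(1, 1): punch at orig (13,5); cuts so far [(13, 5)]; region rows[12,16) x cols[4,8) = 4x4
Op 7 cut(1, 2): punch at orig (13,6); cuts so far [(13, 5), (13, 6)]; region rows[12,16) x cols[4,8) = 4x4
Unfold 1 (reflect across v@4): 4 holes -> [(13, 1), (13, 2), (13, 5), (13, 6)]
Unfold 2 (reflect across v@8): 8 holes -> [(13, 1), (13, 2), (13, 5), (13, 6), (13, 9), (13, 10), (13, 13), (13, 14)]
Unfold 3 (reflect across h@12): 16 holes -> [(10, 1), (10, 2), (10, 5), (10, 6), (10, 9), (10, 10), (10, 13), (10, 14), (13, 1), (13, 2), (13, 5), (13, 6), (13, 9), (13, 10), (13, 13), (13, 14)]
Unfold 4 (reflect across h@8): 32 holes -> [(2, 1), (2, 2), (2, 5), (2, 6), (2, 9), (2, 10), (2, 13), (2, 14), (5, 1), (5, 2), (5, 5), (5, 6), (5, 9), (5, 10), (5, 13), (5, 14), (10, 1), (10, 2), (10, 5), (10, 6), (10, 9), (10, 10), (10, 13), (10, 14), (13, 1), (13, 2), (13, 5), (13, 6), (13, 9), (13, 10), (13, 13), (13, 14)]
Unfold 5 (reflect across h@16): 64 holes -> [(2, 1), (2, 2), (2, 5), (2, 6), (2, 9), (2, 10), (2, 13), (2, 14), (5, 1), (5, 2), (5, 5), (5, 6), (5, 9), (5, 10), (5, 13), (5, 14), (10, 1), (10, 2), (10, 5), (10, 6), (10, 9), (10, 10), (10, 13), (10, 14), (13, 1), (13, 2), (13, 5), (13, 6), (13, 9), (13, 10), (13, 13), (13, 14), (18, 1), (18, 2), (18, 5), (18, 6), (18, 9), (18, 10), (18, 13), (18, 14), (21, 1), (21, 2), (21, 5), (21, 6), (21, 9), (21, 10), (21, 13), (21, 14), (26, 1), (26, 2), (26, 5), (26, 6), (26, 9), (26, 10), (26, 13), (26, 14), (29, 1), (29, 2), (29, 5), (29, 6), (29, 9), (29, 10), (29, 13), (29, 14)]
Holes: [(2, 1), (2, 2), (2, 5), (2, 6), (2, 9), (2, 10), (2, 13), (2, 14), (5, 1), (5, 2), (5, 5), (5, 6), (5, 9), (5, 10), (5, 13), (5, 14), (10, 1), (10, 2), (10, 5), (10, 6), (10, 9), (10, 10), (10, 13), (10, 14), (13, 1), (13, 2), (13, 5), (13, 6), (13, 9), (13, 10), (13, 13), (13, 14), (18, 1), (18, 2), (18, 5), (18, 6), (18, 9), (18, 10), (18, 13), (18, 14), (21, 1), (21, 2), (21, 5), (21, 6), (21, 9), (21, 10), (21, 13), (21, 14), (26, 1), (26, 2), (26, 5), (26, 6), (26, 9), (26, 10), (26, 13), (26, 14), (29, 1), (29, 2), (29, 5), (29, 6), (29, 9), (29, 10), (29, 13), (29, 14)]

Answer: no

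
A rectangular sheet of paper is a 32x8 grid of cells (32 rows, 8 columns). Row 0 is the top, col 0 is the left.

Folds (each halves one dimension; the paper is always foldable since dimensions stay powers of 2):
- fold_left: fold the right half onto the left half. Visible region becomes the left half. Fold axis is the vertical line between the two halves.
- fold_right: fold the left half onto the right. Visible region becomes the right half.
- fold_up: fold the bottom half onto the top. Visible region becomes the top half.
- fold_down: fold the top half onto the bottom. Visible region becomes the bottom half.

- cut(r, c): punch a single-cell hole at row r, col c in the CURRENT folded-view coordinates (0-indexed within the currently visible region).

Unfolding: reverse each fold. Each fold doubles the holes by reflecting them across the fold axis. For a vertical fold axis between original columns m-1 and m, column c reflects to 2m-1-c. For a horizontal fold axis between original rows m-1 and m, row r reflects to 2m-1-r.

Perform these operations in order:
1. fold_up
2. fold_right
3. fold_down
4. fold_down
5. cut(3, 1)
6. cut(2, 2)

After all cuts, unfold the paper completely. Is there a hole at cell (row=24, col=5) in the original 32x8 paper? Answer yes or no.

Op 1 fold_up: fold axis h@16; visible region now rows[0,16) x cols[0,8) = 16x8
Op 2 fold_right: fold axis v@4; visible region now rows[0,16) x cols[4,8) = 16x4
Op 3 fold_down: fold axis h@8; visible region now rows[8,16) x cols[4,8) = 8x4
Op 4 fold_down: fold axis h@12; visible region now rows[12,16) x cols[4,8) = 4x4
Op 5 cut(3, 1): punch at orig (15,5); cuts so far [(15, 5)]; region rows[12,16) x cols[4,8) = 4x4
Op 6 cut(2, 2): punch at orig (14,6); cuts so far [(14, 6), (15, 5)]; region rows[12,16) x cols[4,8) = 4x4
Unfold 1 (reflect across h@12): 4 holes -> [(8, 5), (9, 6), (14, 6), (15, 5)]
Unfold 2 (reflect across h@8): 8 holes -> [(0, 5), (1, 6), (6, 6), (7, 5), (8, 5), (9, 6), (14, 6), (15, 5)]
Unfold 3 (reflect across v@4): 16 holes -> [(0, 2), (0, 5), (1, 1), (1, 6), (6, 1), (6, 6), (7, 2), (7, 5), (8, 2), (8, 5), (9, 1), (9, 6), (14, 1), (14, 6), (15, 2), (15, 5)]
Unfold 4 (reflect across h@16): 32 holes -> [(0, 2), (0, 5), (1, 1), (1, 6), (6, 1), (6, 6), (7, 2), (7, 5), (8, 2), (8, 5), (9, 1), (9, 6), (14, 1), (14, 6), (15, 2), (15, 5), (16, 2), (16, 5), (17, 1), (17, 6), (22, 1), (22, 6), (23, 2), (23, 5), (24, 2), (24, 5), (25, 1), (25, 6), (30, 1), (30, 6), (31, 2), (31, 5)]
Holes: [(0, 2), (0, 5), (1, 1), (1, 6), (6, 1), (6, 6), (7, 2), (7, 5), (8, 2), (8, 5), (9, 1), (9, 6), (14, 1), (14, 6), (15, 2), (15, 5), (16, 2), (16, 5), (17, 1), (17, 6), (22, 1), (22, 6), (23, 2), (23, 5), (24, 2), (24, 5), (25, 1), (25, 6), (30, 1), (30, 6), (31, 2), (31, 5)]

Answer: yes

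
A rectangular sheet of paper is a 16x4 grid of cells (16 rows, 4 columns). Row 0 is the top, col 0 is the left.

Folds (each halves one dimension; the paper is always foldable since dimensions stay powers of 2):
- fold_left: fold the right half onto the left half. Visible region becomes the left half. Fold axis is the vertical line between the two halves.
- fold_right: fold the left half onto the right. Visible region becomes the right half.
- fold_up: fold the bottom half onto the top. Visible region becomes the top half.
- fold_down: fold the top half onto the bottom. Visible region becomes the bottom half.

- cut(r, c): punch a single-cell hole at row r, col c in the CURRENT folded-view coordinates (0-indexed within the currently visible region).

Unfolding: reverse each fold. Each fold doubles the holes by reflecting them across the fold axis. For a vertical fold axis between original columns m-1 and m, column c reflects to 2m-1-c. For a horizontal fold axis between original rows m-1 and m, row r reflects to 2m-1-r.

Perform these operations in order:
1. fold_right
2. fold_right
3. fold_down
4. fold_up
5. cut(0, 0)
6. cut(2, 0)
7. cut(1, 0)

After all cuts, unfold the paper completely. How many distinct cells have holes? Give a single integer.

Answer: 48

Derivation:
Op 1 fold_right: fold axis v@2; visible region now rows[0,16) x cols[2,4) = 16x2
Op 2 fold_right: fold axis v@3; visible region now rows[0,16) x cols[3,4) = 16x1
Op 3 fold_down: fold axis h@8; visible region now rows[8,16) x cols[3,4) = 8x1
Op 4 fold_up: fold axis h@12; visible region now rows[8,12) x cols[3,4) = 4x1
Op 5 cut(0, 0): punch at orig (8,3); cuts so far [(8, 3)]; region rows[8,12) x cols[3,4) = 4x1
Op 6 cut(2, 0): punch at orig (10,3); cuts so far [(8, 3), (10, 3)]; region rows[8,12) x cols[3,4) = 4x1
Op 7 cut(1, 0): punch at orig (9,3); cuts so far [(8, 3), (9, 3), (10, 3)]; region rows[8,12) x cols[3,4) = 4x1
Unfold 1 (reflect across h@12): 6 holes -> [(8, 3), (9, 3), (10, 3), (13, 3), (14, 3), (15, 3)]
Unfold 2 (reflect across h@8): 12 holes -> [(0, 3), (1, 3), (2, 3), (5, 3), (6, 3), (7, 3), (8, 3), (9, 3), (10, 3), (13, 3), (14, 3), (15, 3)]
Unfold 3 (reflect across v@3): 24 holes -> [(0, 2), (0, 3), (1, 2), (1, 3), (2, 2), (2, 3), (5, 2), (5, 3), (6, 2), (6, 3), (7, 2), (7, 3), (8, 2), (8, 3), (9, 2), (9, 3), (10, 2), (10, 3), (13, 2), (13, 3), (14, 2), (14, 3), (15, 2), (15, 3)]
Unfold 4 (reflect across v@2): 48 holes -> [(0, 0), (0, 1), (0, 2), (0, 3), (1, 0), (1, 1), (1, 2), (1, 3), (2, 0), (2, 1), (2, 2), (2, 3), (5, 0), (5, 1), (5, 2), (5, 3), (6, 0), (6, 1), (6, 2), (6, 3), (7, 0), (7, 1), (7, 2), (7, 3), (8, 0), (8, 1), (8, 2), (8, 3), (9, 0), (9, 1), (9, 2), (9, 3), (10, 0), (10, 1), (10, 2), (10, 3), (13, 0), (13, 1), (13, 2), (13, 3), (14, 0), (14, 1), (14, 2), (14, 3), (15, 0), (15, 1), (15, 2), (15, 3)]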